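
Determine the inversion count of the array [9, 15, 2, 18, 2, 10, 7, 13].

Finding inversions in [9, 15, 2, 18, 2, 10, 7, 13]:

(0, 2): arr[0]=9 > arr[2]=2
(0, 4): arr[0]=9 > arr[4]=2
(0, 6): arr[0]=9 > arr[6]=7
(1, 2): arr[1]=15 > arr[2]=2
(1, 4): arr[1]=15 > arr[4]=2
(1, 5): arr[1]=15 > arr[5]=10
(1, 6): arr[1]=15 > arr[6]=7
(1, 7): arr[1]=15 > arr[7]=13
(3, 4): arr[3]=18 > arr[4]=2
(3, 5): arr[3]=18 > arr[5]=10
(3, 6): arr[3]=18 > arr[6]=7
(3, 7): arr[3]=18 > arr[7]=13
(5, 6): arr[5]=10 > arr[6]=7

Total inversions: 13

The array has 13 inversion(s): (0,2), (0,4), (0,6), (1,2), (1,4), (1,5), (1,6), (1,7), (3,4), (3,5), (3,6), (3,7), (5,6). Each pair (i,j) satisfies i < j and arr[i] > arr[j].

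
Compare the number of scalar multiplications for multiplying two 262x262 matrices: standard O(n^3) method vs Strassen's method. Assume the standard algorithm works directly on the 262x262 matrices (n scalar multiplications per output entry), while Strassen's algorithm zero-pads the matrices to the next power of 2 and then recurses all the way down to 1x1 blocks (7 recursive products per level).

Matrix multiplication for 262x262 matrices:

Strassen's algorithm requires power-of-2 dimensions. Pad 262x262 to 512x512 (next power of 2).

Standard algorithm: 262^3 = 17984728 multiplications
Strassen's algorithm: 7^(log2(512)) = 7^9 = 40353607 multiplications
Difference: 17984728 - 40353607 = -22368879 (Strassen uses MORE here due to padding overhead — for small or just-over-power-of-2 n, padding can outweigh the per-level savings)

Standard: 17984728 multiplications (262^3). Strassen: 40353607 multiplications (7^9, after padding to 512x512). Strassen reduces 8 recursive multiplications to 7 at each level.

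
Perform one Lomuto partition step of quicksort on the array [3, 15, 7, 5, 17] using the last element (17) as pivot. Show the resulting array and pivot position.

Lomuto partition with pivot = 17:

Initial array: [3, 15, 7, 5, 17]

arr[0]=3 <= 17: swap with position 0, array becomes [3, 15, 7, 5, 17]
arr[1]=15 <= 17: swap with position 1, array becomes [3, 15, 7, 5, 17]
arr[2]=7 <= 17: swap with position 2, array becomes [3, 15, 7, 5, 17]
arr[3]=5 <= 17: swap with position 3, array becomes [3, 15, 7, 5, 17]

Place pivot at position 4: [3, 15, 7, 5, 17]
Pivot position: 4

After partitioning with pivot 17, the array becomes [3, 15, 7, 5, 17]. The pivot is placed at index 4. All elements to the left of the pivot are <= 17, and all elements to the right are > 17.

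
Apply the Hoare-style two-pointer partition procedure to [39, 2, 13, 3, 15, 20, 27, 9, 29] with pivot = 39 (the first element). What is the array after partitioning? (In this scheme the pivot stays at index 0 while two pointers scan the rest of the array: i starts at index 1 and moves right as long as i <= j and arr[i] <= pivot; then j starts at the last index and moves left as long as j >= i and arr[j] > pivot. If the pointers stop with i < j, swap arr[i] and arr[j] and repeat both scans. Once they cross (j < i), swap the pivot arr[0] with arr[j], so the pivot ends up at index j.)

Hoare-style two-pointer partition with pivot = 39:

Initial array: [39, 2, 13, 3, 15, 20, 27, 9, 29]

Pointers start at i = 1, j = 8.
i ends at 9, j ends at 8: the pointers have crossed (j < i), so scanning stops.

Swap pivot arr[0] with arr[8] to place pivot at position 8: [29, 2, 13, 3, 15, 20, 27, 9, 39]
Pivot position: 8

After partitioning with pivot 39, the array becomes [29, 2, 13, 3, 15, 20, 27, 9, 39]. The pivot is placed at index 8. All elements to the left of the pivot are <= 39, and all elements to the right are > 39.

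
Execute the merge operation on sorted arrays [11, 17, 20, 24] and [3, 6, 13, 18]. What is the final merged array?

Merging process:

Compare 11 vs 3: take 3 from right. Merged: [3]
Compare 11 vs 6: take 6 from right. Merged: [3, 6]
Compare 11 vs 13: take 11 from left. Merged: [3, 6, 11]
Compare 17 vs 13: take 13 from right. Merged: [3, 6, 11, 13]
Compare 17 vs 18: take 17 from left. Merged: [3, 6, 11, 13, 17]
Compare 20 vs 18: take 18 from right. Merged: [3, 6, 11, 13, 17, 18]
Append remaining from left: [20, 24]. Merged: [3, 6, 11, 13, 17, 18, 20, 24]

Final merged array: [3, 6, 11, 13, 17, 18, 20, 24]
Total comparisons: 6

The merged array is [3, 6, 11, 13, 17, 18, 20, 24], requiring 6 comparisons. The merge step runs in O(n) time where n is the total number of elements.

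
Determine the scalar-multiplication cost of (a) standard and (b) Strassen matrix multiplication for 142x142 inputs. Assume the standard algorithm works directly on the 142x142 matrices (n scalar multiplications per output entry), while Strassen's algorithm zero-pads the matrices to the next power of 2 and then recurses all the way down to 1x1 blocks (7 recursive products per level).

Matrix multiplication for 142x142 matrices:

Strassen's algorithm requires power-of-2 dimensions. Pad 142x142 to 256x256 (next power of 2).

Standard algorithm: 142^3 = 2863288 multiplications
Strassen's algorithm: 7^(log2(256)) = 7^8 = 5764801 multiplications
Difference: 2863288 - 5764801 = -2901513 (Strassen uses MORE here due to padding overhead — for small or just-over-power-of-2 n, padding can outweigh the per-level savings)

Standard: 2863288 multiplications (142^3). Strassen: 5764801 multiplications (7^8, after padding to 256x256). Strassen reduces 8 recursive multiplications to 7 at each level.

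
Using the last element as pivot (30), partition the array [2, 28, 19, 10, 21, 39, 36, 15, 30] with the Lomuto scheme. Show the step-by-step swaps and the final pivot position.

Lomuto partition with pivot = 30:

Initial array: [2, 28, 19, 10, 21, 39, 36, 15, 30]

arr[0]=2 <= 30: swap with position 0, array becomes [2, 28, 19, 10, 21, 39, 36, 15, 30]
arr[1]=28 <= 30: swap with position 1, array becomes [2, 28, 19, 10, 21, 39, 36, 15, 30]
arr[2]=19 <= 30: swap with position 2, array becomes [2, 28, 19, 10, 21, 39, 36, 15, 30]
arr[3]=10 <= 30: swap with position 3, array becomes [2, 28, 19, 10, 21, 39, 36, 15, 30]
arr[4]=21 <= 30: swap with position 4, array becomes [2, 28, 19, 10, 21, 39, 36, 15, 30]
arr[5]=39 > 30: no swap
arr[6]=36 > 30: no swap
arr[7]=15 <= 30: swap with position 5, array becomes [2, 28, 19, 10, 21, 15, 36, 39, 30]

Place pivot at position 6: [2, 28, 19, 10, 21, 15, 30, 39, 36]
Pivot position: 6

After partitioning with pivot 30, the array becomes [2, 28, 19, 10, 21, 15, 30, 39, 36]. The pivot is placed at index 6. All elements to the left of the pivot are <= 30, and all elements to the right are > 30.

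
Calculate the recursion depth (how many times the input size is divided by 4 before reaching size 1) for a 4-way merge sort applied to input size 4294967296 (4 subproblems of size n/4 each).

For divide and conquer with division factor 4:

Problem sizes at each level:
Level 0: 4294967296
Level 1: 1073741824
Level 2: 268435456
Level 3: 67108864
Level 4: 16777216
Level 5: 4194304
Level 6: 1048576
Level 7: 262144
Level 8: 65536
Level 9: 16384
Level 10: 4096
Level 11: 1024
Level 12: 256
Level 13: 64
Level 14: 16
Level 15: 4
Level 16: 1

The root is level 0 and the size-1 base case is level 16 (the tree spans levels 0 through 16, i.e. 17 levels counting the root), so the depth is the number of divisions: log_4(4294967296) = 16

The recursion tree depth is log_4(4294967296) = 16. At each level, the problem size is divided by 4, so it takes 16 divisions to reduce to a base case of size 1. The algorithm makes 4 recursive calls at each level.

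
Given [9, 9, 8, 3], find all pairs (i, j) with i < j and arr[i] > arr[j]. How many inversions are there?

Finding inversions in [9, 9, 8, 3]:

(0, 2): arr[0]=9 > arr[2]=8
(0, 3): arr[0]=9 > arr[3]=3
(1, 2): arr[1]=9 > arr[2]=8
(1, 3): arr[1]=9 > arr[3]=3
(2, 3): arr[2]=8 > arr[3]=3

Total inversions: 5

The array has 5 inversion(s): (0,2), (0,3), (1,2), (1,3), (2,3). Each pair (i,j) satisfies i < j and arr[i] > arr[j].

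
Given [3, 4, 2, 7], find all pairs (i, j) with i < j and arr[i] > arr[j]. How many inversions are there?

Finding inversions in [3, 4, 2, 7]:

(0, 2): arr[0]=3 > arr[2]=2
(1, 2): arr[1]=4 > arr[2]=2

Total inversions: 2

The array has 2 inversion(s): (0,2), (1,2). Each pair (i,j) satisfies i < j and arr[i] > arr[j].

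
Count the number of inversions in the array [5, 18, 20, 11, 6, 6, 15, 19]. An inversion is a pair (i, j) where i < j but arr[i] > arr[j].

Finding inversions in [5, 18, 20, 11, 6, 6, 15, 19]:

(1, 3): arr[1]=18 > arr[3]=11
(1, 4): arr[1]=18 > arr[4]=6
(1, 5): arr[1]=18 > arr[5]=6
(1, 6): arr[1]=18 > arr[6]=15
(2, 3): arr[2]=20 > arr[3]=11
(2, 4): arr[2]=20 > arr[4]=6
(2, 5): arr[2]=20 > arr[5]=6
(2, 6): arr[2]=20 > arr[6]=15
(2, 7): arr[2]=20 > arr[7]=19
(3, 4): arr[3]=11 > arr[4]=6
(3, 5): arr[3]=11 > arr[5]=6

Total inversions: 11

The array has 11 inversion(s): (1,3), (1,4), (1,5), (1,6), (2,3), (2,4), (2,5), (2,6), (2,7), (3,4), (3,5). Each pair (i,j) satisfies i < j and arr[i] > arr[j].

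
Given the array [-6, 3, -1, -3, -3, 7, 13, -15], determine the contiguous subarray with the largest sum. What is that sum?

Using Kadane's algorithm on [-6, 3, -1, -3, -3, 7, 13, -15]:

Scanning through the array:
Position 1 (value 3): max_ending_here = 3, max_so_far = 3
Position 2 (value -1): max_ending_here = 2, max_so_far = 3
Position 3 (value -3): max_ending_here = -1, max_so_far = 3
Position 4 (value -3): max_ending_here = -3, max_so_far = 3
Position 5 (value 7): max_ending_here = 7, max_so_far = 7
Position 6 (value 13): max_ending_here = 20, max_so_far = 20
Position 7 (value -15): max_ending_here = 5, max_so_far = 20

Maximum subarray: [7, 13]
Maximum sum: 20

The maximum subarray is [7, 13] with sum 20. This subarray runs from index 5 to index 6.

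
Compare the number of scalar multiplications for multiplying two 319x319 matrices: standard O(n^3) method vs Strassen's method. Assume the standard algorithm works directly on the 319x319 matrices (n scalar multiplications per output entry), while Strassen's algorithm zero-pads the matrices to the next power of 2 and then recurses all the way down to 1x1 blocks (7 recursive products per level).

Matrix multiplication for 319x319 matrices:

Strassen's algorithm requires power-of-2 dimensions. Pad 319x319 to 512x512 (next power of 2).

Standard algorithm: 319^3 = 32461759 multiplications
Strassen's algorithm: 7^(log2(512)) = 7^9 = 40353607 multiplications
Difference: 32461759 - 40353607 = -7891848 (Strassen uses MORE here due to padding overhead — for small or just-over-power-of-2 n, padding can outweigh the per-level savings)

Standard: 32461759 multiplications (319^3). Strassen: 40353607 multiplications (7^9, after padding to 512x512). Strassen reduces 8 recursive multiplications to 7 at each level.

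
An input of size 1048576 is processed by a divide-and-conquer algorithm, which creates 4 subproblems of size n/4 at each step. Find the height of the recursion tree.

For divide and conquer with division factor 4:

Problem sizes at each level:
Level 0: 1048576
Level 1: 262144
Level 2: 65536
Level 3: 16384
Level 4: 4096
Level 5: 1024
Level 6: 256
Level 7: 64
Level 8: 16
Level 9: 4
Level 10: 1

The root is level 0 and the size-1 base case is level 10 (the tree spans levels 0 through 10, i.e. 11 levels counting the root), so the depth is the number of divisions: log_4(1048576) = 10

The recursion tree depth is log_4(1048576) = 10. At each level, the problem size is divided by 4, so it takes 10 divisions to reduce to a base case of size 1. The algorithm makes 4 recursive calls at each level.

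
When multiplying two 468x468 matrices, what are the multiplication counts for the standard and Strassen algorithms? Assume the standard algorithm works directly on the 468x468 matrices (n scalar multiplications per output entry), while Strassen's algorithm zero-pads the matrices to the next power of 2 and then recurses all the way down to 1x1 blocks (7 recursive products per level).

Matrix multiplication for 468x468 matrices:

Strassen's algorithm requires power-of-2 dimensions. Pad 468x468 to 512x512 (next power of 2).

Standard algorithm: 468^3 = 102503232 multiplications
Strassen's algorithm: 7^(log2(512)) = 7^9 = 40353607 multiplications
Savings: 102503232 - 40353607 = 62149625 multiplications

Standard: 102503232 multiplications (468^3). Strassen: 40353607 multiplications (7^9, after padding to 512x512). Strassen reduces 8 recursive multiplications to 7 at each level.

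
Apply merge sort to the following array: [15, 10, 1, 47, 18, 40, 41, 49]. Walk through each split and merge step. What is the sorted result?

Merge sort trace:

Split: [15, 10, 1, 47, 18, 40, 41, 49] -> [15, 10, 1, 47] and [18, 40, 41, 49]
  Split: [15, 10, 1, 47] -> [15, 10] and [1, 47]
    Split: [15, 10] -> [15] and [10]
    Merge: [15] + [10] -> [10, 15]
    Split: [1, 47] -> [1] and [47]
    Merge: [1] + [47] -> [1, 47]
  Merge: [10, 15] + [1, 47] -> [1, 10, 15, 47]
  Split: [18, 40, 41, 49] -> [18, 40] and [41, 49]
    Split: [18, 40] -> [18] and [40]
    Merge: [18] + [40] -> [18, 40]
    Split: [41, 49] -> [41] and [49]
    Merge: [41] + [49] -> [41, 49]
  Merge: [18, 40] + [41, 49] -> [18, 40, 41, 49]
Merge: [1, 10, 15, 47] + [18, 40, 41, 49] -> [1, 10, 15, 18, 40, 41, 47, 49]

Final sorted array: [1, 10, 15, 18, 40, 41, 47, 49]

The merge sort proceeds by recursively splitting the array and merging sorted halves.
After all merges, the sorted array is [1, 10, 15, 18, 40, 41, 47, 49].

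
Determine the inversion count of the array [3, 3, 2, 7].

Finding inversions in [3, 3, 2, 7]:

(0, 2): arr[0]=3 > arr[2]=2
(1, 2): arr[1]=3 > arr[2]=2

Total inversions: 2

The array has 2 inversion(s): (0,2), (1,2). Each pair (i,j) satisfies i < j and arr[i] > arr[j].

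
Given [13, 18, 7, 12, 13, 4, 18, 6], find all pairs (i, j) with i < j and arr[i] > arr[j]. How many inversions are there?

Finding inversions in [13, 18, 7, 12, 13, 4, 18, 6]:

(0, 2): arr[0]=13 > arr[2]=7
(0, 3): arr[0]=13 > arr[3]=12
(0, 5): arr[0]=13 > arr[5]=4
(0, 7): arr[0]=13 > arr[7]=6
(1, 2): arr[1]=18 > arr[2]=7
(1, 3): arr[1]=18 > arr[3]=12
(1, 4): arr[1]=18 > arr[4]=13
(1, 5): arr[1]=18 > arr[5]=4
(1, 7): arr[1]=18 > arr[7]=6
(2, 5): arr[2]=7 > arr[5]=4
(2, 7): arr[2]=7 > arr[7]=6
(3, 5): arr[3]=12 > arr[5]=4
(3, 7): arr[3]=12 > arr[7]=6
(4, 5): arr[4]=13 > arr[5]=4
(4, 7): arr[4]=13 > arr[7]=6
(6, 7): arr[6]=18 > arr[7]=6

Total inversions: 16

The array has 16 inversion(s): (0,2), (0,3), (0,5), (0,7), (1,2), (1,3), (1,4), (1,5), (1,7), (2,5), (2,7), (3,5), (3,7), (4,5), (4,7), (6,7). Each pair (i,j) satisfies i < j and arr[i] > arr[j].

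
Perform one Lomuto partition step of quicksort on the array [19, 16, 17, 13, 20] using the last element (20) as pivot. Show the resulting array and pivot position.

Lomuto partition with pivot = 20:

Initial array: [19, 16, 17, 13, 20]

arr[0]=19 <= 20: swap with position 0, array becomes [19, 16, 17, 13, 20]
arr[1]=16 <= 20: swap with position 1, array becomes [19, 16, 17, 13, 20]
arr[2]=17 <= 20: swap with position 2, array becomes [19, 16, 17, 13, 20]
arr[3]=13 <= 20: swap with position 3, array becomes [19, 16, 17, 13, 20]

Place pivot at position 4: [19, 16, 17, 13, 20]
Pivot position: 4

After partitioning with pivot 20, the array becomes [19, 16, 17, 13, 20]. The pivot is placed at index 4. All elements to the left of the pivot are <= 20, and all elements to the right are > 20.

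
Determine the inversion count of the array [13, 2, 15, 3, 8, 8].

Finding inversions in [13, 2, 15, 3, 8, 8]:

(0, 1): arr[0]=13 > arr[1]=2
(0, 3): arr[0]=13 > arr[3]=3
(0, 4): arr[0]=13 > arr[4]=8
(0, 5): arr[0]=13 > arr[5]=8
(2, 3): arr[2]=15 > arr[3]=3
(2, 4): arr[2]=15 > arr[4]=8
(2, 5): arr[2]=15 > arr[5]=8

Total inversions: 7

The array has 7 inversion(s): (0,1), (0,3), (0,4), (0,5), (2,3), (2,4), (2,5). Each pair (i,j) satisfies i < j and arr[i] > arr[j].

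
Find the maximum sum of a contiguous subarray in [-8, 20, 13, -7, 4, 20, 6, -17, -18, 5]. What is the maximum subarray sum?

Using Kadane's algorithm on [-8, 20, 13, -7, 4, 20, 6, -17, -18, 5]:

Scanning through the array:
Position 1 (value 20): max_ending_here = 20, max_so_far = 20
Position 2 (value 13): max_ending_here = 33, max_so_far = 33
Position 3 (value -7): max_ending_here = 26, max_so_far = 33
Position 4 (value 4): max_ending_here = 30, max_so_far = 33
Position 5 (value 20): max_ending_here = 50, max_so_far = 50
Position 6 (value 6): max_ending_here = 56, max_so_far = 56
Position 7 (value -17): max_ending_here = 39, max_so_far = 56
Position 8 (value -18): max_ending_here = 21, max_so_far = 56
Position 9 (value 5): max_ending_here = 26, max_so_far = 56

Maximum subarray: [20, 13, -7, 4, 20, 6]
Maximum sum: 56

The maximum subarray is [20, 13, -7, 4, 20, 6] with sum 56. This subarray runs from index 1 to index 6.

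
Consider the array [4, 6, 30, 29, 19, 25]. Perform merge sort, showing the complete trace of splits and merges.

Merge sort trace:

Split: [4, 6, 30, 29, 19, 25] -> [4, 6, 30] and [29, 19, 25]
  Split: [4, 6, 30] -> [4] and [6, 30]
    Split: [6, 30] -> [6] and [30]
    Merge: [6] + [30] -> [6, 30]
  Merge: [4] + [6, 30] -> [4, 6, 30]
  Split: [29, 19, 25] -> [29] and [19, 25]
    Split: [19, 25] -> [19] and [25]
    Merge: [19] + [25] -> [19, 25]
  Merge: [29] + [19, 25] -> [19, 25, 29]
Merge: [4, 6, 30] + [19, 25, 29] -> [4, 6, 19, 25, 29, 30]

Final sorted array: [4, 6, 19, 25, 29, 30]

The merge sort proceeds by recursively splitting the array and merging sorted halves.
After all merges, the sorted array is [4, 6, 19, 25, 29, 30].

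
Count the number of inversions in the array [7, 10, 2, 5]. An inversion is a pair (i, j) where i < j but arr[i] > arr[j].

Finding inversions in [7, 10, 2, 5]:

(0, 2): arr[0]=7 > arr[2]=2
(0, 3): arr[0]=7 > arr[3]=5
(1, 2): arr[1]=10 > arr[2]=2
(1, 3): arr[1]=10 > arr[3]=5

Total inversions: 4

The array has 4 inversion(s): (0,2), (0,3), (1,2), (1,3). Each pair (i,j) satisfies i < j and arr[i] > arr[j].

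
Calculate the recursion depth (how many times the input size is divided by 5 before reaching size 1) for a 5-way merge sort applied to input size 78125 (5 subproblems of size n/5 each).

For divide and conquer with division factor 5:

Problem sizes at each level:
Level 0: 78125
Level 1: 15625
Level 2: 3125
Level 3: 625
Level 4: 125
Level 5: 25
Level 6: 5
Level 7: 1

The root is level 0 and the size-1 base case is level 7 (the tree spans levels 0 through 7, i.e. 8 levels counting the root), so the depth is the number of divisions: log_5(78125) = 7

The recursion tree depth is log_5(78125) = 7. At each level, the problem size is divided by 5, so it takes 7 divisions to reduce to a base case of size 1. The algorithm makes 5 recursive calls at each level.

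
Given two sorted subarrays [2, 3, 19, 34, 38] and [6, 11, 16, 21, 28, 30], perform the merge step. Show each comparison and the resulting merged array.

Merging process:

Compare 2 vs 6: take 2 from left. Merged: [2]
Compare 3 vs 6: take 3 from left. Merged: [2, 3]
Compare 19 vs 6: take 6 from right. Merged: [2, 3, 6]
Compare 19 vs 11: take 11 from right. Merged: [2, 3, 6, 11]
Compare 19 vs 16: take 16 from right. Merged: [2, 3, 6, 11, 16]
Compare 19 vs 21: take 19 from left. Merged: [2, 3, 6, 11, 16, 19]
Compare 34 vs 21: take 21 from right. Merged: [2, 3, 6, 11, 16, 19, 21]
Compare 34 vs 28: take 28 from right. Merged: [2, 3, 6, 11, 16, 19, 21, 28]
Compare 34 vs 30: take 30 from right. Merged: [2, 3, 6, 11, 16, 19, 21, 28, 30]
Append remaining from left: [34, 38]. Merged: [2, 3, 6, 11, 16, 19, 21, 28, 30, 34, 38]

Final merged array: [2, 3, 6, 11, 16, 19, 21, 28, 30, 34, 38]
Total comparisons: 9

The merged array is [2, 3, 6, 11, 16, 19, 21, 28, 30, 34, 38], requiring 9 comparisons. The merge step runs in O(n) time where n is the total number of elements.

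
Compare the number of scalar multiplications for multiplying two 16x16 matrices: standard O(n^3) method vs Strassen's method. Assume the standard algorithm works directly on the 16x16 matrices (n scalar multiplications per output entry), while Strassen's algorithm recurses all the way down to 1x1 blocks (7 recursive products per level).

Matrix multiplication for 16x16 matrices:

Standard algorithm: 16^3 = 4096 multiplications
Strassen's algorithm: 7^(log2(16)) = 7^4 = 2401 multiplications
Savings: 4096 - 2401 = 1695 multiplications

Standard: 4096 multiplications (16^3). Strassen: 2401 multiplications (7^4). Strassen reduces 8 recursive multiplications to 7 at each level.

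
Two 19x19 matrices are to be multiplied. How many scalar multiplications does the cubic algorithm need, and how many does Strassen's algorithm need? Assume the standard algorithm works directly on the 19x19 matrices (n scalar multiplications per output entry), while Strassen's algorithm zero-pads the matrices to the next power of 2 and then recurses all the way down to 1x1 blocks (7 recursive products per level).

Matrix multiplication for 19x19 matrices:

Strassen's algorithm requires power-of-2 dimensions. Pad 19x19 to 32x32 (next power of 2).

Standard algorithm: 19^3 = 6859 multiplications
Strassen's algorithm: 7^(log2(32)) = 7^5 = 16807 multiplications
Difference: 6859 - 16807 = -9948 (Strassen uses MORE here due to padding overhead — for small or just-over-power-of-2 n, padding can outweigh the per-level savings)

Standard: 6859 multiplications (19^3). Strassen: 16807 multiplications (7^5, after padding to 32x32). Strassen reduces 8 recursive multiplications to 7 at each level.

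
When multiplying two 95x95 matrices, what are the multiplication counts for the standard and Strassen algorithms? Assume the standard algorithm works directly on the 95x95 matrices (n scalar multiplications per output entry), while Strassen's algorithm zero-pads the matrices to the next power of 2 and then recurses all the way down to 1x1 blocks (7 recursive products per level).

Matrix multiplication for 95x95 matrices:

Strassen's algorithm requires power-of-2 dimensions. Pad 95x95 to 128x128 (next power of 2).

Standard algorithm: 95^3 = 857375 multiplications
Strassen's algorithm: 7^(log2(128)) = 7^7 = 823543 multiplications
Savings: 857375 - 823543 = 33832 multiplications

Standard: 857375 multiplications (95^3). Strassen: 823543 multiplications (7^7, after padding to 128x128). Strassen reduces 8 recursive multiplications to 7 at each level.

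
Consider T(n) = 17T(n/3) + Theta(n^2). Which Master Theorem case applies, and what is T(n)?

Master Theorem for T(n) = 17T(n/3) + O(n^2):

a = 17, b = 3, c = 2
log_b(a) = log_3(17) = 2.5789

Case 1: c = 2 < log_3(17) = 2.5789
T(n) = O(n^(log_3 17))

For T(n) = 17T(n/3) + O(n^2): log_3(17) = 2.5789. This is Case 1 of the Master Theorem (c < log_b(a), work dominated by leaves), giving O(n^(log_3 17)).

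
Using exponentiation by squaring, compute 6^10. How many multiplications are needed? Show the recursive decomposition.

Computing 6^10 by squaring (build up from 6^1; each line after the first costs one multiplication):

6^1 = 6
6^2 = (6^1)^2 = 6^2 = 36
6^4 = (6^2)^2 = 36^2 = 1296
6^5 = 6 * 6^4 = 6 * 1296 = 7776
6^10 = (6^5)^2 = 7776^2 = 60466176

Result: 60466176
Multiplications needed: 4 (4 lines after 6^1)

6^10 = 60466176. Using exponentiation by squaring, this requires 4 multiplications. The key idea: if the exponent is even, square the half-power; if odd, multiply by the base once.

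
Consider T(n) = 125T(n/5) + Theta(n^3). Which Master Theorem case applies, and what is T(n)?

Master Theorem for T(n) = 125T(n/5) + O(n^3):

a = 125, b = 5, c = 3
log_b(a) = log_5(125) = 3.0000

Case 2: c = 3 = log_5(125) = 3.0000
T(n) = O(n^3 log n) = O(n^3 log n)

For T(n) = 125T(n/5) + O(n^3): log_5(125) = 3.0000. This is Case 2 of the Master Theorem (c = log_b(a), equal work at all levels), giving O(n^3 log n).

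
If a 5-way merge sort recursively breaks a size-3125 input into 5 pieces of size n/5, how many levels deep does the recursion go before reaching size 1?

For divide and conquer with division factor 5:

Problem sizes at each level:
Level 0: 3125
Level 1: 625
Level 2: 125
Level 3: 25
Level 4: 5
Level 5: 1

The root is level 0 and the size-1 base case is level 5 (the tree spans levels 0 through 5, i.e. 6 levels counting the root), so the depth is the number of divisions: log_5(3125) = 5

The recursion tree depth is log_5(3125) = 5. At each level, the problem size is divided by 5, so it takes 5 divisions to reduce to a base case of size 1. The algorithm makes 5 recursive calls at each level.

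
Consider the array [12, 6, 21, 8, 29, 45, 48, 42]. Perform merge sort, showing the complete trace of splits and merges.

Merge sort trace:

Split: [12, 6, 21, 8, 29, 45, 48, 42] -> [12, 6, 21, 8] and [29, 45, 48, 42]
  Split: [12, 6, 21, 8] -> [12, 6] and [21, 8]
    Split: [12, 6] -> [12] and [6]
    Merge: [12] + [6] -> [6, 12]
    Split: [21, 8] -> [21] and [8]
    Merge: [21] + [8] -> [8, 21]
  Merge: [6, 12] + [8, 21] -> [6, 8, 12, 21]
  Split: [29, 45, 48, 42] -> [29, 45] and [48, 42]
    Split: [29, 45] -> [29] and [45]
    Merge: [29] + [45] -> [29, 45]
    Split: [48, 42] -> [48] and [42]
    Merge: [48] + [42] -> [42, 48]
  Merge: [29, 45] + [42, 48] -> [29, 42, 45, 48]
Merge: [6, 8, 12, 21] + [29, 42, 45, 48] -> [6, 8, 12, 21, 29, 42, 45, 48]

Final sorted array: [6, 8, 12, 21, 29, 42, 45, 48]

The merge sort proceeds by recursively splitting the array and merging sorted halves.
After all merges, the sorted array is [6, 8, 12, 21, 29, 42, 45, 48].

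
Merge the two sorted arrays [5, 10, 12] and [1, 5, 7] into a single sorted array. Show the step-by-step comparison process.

Merging process:

Compare 5 vs 1: take 1 from right. Merged: [1]
Compare 5 vs 5: take 5 from left. Merged: [1, 5]
Compare 10 vs 5: take 5 from right. Merged: [1, 5, 5]
Compare 10 vs 7: take 7 from right. Merged: [1, 5, 5, 7]
Append remaining from left: [10, 12]. Merged: [1, 5, 5, 7, 10, 12]

Final merged array: [1, 5, 5, 7, 10, 12]
Total comparisons: 4

The merged array is [1, 5, 5, 7, 10, 12], requiring 4 comparisons. The merge step runs in O(n) time where n is the total number of elements.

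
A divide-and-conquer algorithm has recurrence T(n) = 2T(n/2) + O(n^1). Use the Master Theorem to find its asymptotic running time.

Master Theorem for T(n) = 2T(n/2) + O(n^1):

a = 2, b = 2, c = 1
log_b(a) = log_2(2) = 1.0000

Case 2: c = 1 = log_2(2) = 1.0000
T(n) = O(n^1 log n) = O(n log n)

For T(n) = 2T(n/2) + O(n^1): log_2(2) = 1.0000. This is Case 2 of the Master Theorem (c = log_b(a), equal work at all levels), giving O(n log n).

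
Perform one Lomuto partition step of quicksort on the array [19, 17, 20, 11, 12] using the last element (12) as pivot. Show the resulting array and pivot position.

Lomuto partition with pivot = 12:

Initial array: [19, 17, 20, 11, 12]

arr[0]=19 > 12: no swap
arr[1]=17 > 12: no swap
arr[2]=20 > 12: no swap
arr[3]=11 <= 12: swap with position 0, array becomes [11, 17, 20, 19, 12]

Place pivot at position 1: [11, 12, 20, 19, 17]
Pivot position: 1

After partitioning with pivot 12, the array becomes [11, 12, 20, 19, 17]. The pivot is placed at index 1. All elements to the left of the pivot are <= 12, and all elements to the right are > 12.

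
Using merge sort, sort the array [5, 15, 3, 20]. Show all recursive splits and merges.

Merge sort trace:

Split: [5, 15, 3, 20] -> [5, 15] and [3, 20]
  Split: [5, 15] -> [5] and [15]
  Merge: [5] + [15] -> [5, 15]
  Split: [3, 20] -> [3] and [20]
  Merge: [3] + [20] -> [3, 20]
Merge: [5, 15] + [3, 20] -> [3, 5, 15, 20]

Final sorted array: [3, 5, 15, 20]

The merge sort proceeds by recursively splitting the array and merging sorted halves.
After all merges, the sorted array is [3, 5, 15, 20].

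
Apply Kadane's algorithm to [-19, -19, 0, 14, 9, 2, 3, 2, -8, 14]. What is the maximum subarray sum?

Using Kadane's algorithm on [-19, -19, 0, 14, 9, 2, 3, 2, -8, 14]:

Scanning through the array:
Position 1 (value -19): max_ending_here = -19, max_so_far = -19
Position 2 (value 0): max_ending_here = 0, max_so_far = 0
Position 3 (value 14): max_ending_here = 14, max_so_far = 14
Position 4 (value 9): max_ending_here = 23, max_so_far = 23
Position 5 (value 2): max_ending_here = 25, max_so_far = 25
Position 6 (value 3): max_ending_here = 28, max_so_far = 28
Position 7 (value 2): max_ending_here = 30, max_so_far = 30
Position 8 (value -8): max_ending_here = 22, max_so_far = 30
Position 9 (value 14): max_ending_here = 36, max_so_far = 36

Maximum subarray: [0, 14, 9, 2, 3, 2, -8, 14]
Maximum sum: 36

The maximum subarray is [0, 14, 9, 2, 3, 2, -8, 14] with sum 36. This subarray runs from index 2 to index 9.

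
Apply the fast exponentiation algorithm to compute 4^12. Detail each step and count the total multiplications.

Computing 4^12 by squaring (build up from 4^1; each line after the first costs one multiplication):

4^1 = 4
4^2 = (4^1)^2 = 4^2 = 16
4^3 = 4 * 4^2 = 4 * 16 = 64
4^6 = (4^3)^2 = 64^2 = 4096
4^12 = (4^6)^2 = 4096^2 = 16777216

Result: 16777216
Multiplications needed: 4 (4 lines after 4^1)

4^12 = 16777216. Using exponentiation by squaring, this requires 4 multiplications. The key idea: if the exponent is even, square the half-power; if odd, multiply by the base once.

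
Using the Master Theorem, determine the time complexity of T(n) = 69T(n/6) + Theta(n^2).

Master Theorem for T(n) = 69T(n/6) + O(n^2):

a = 69, b = 6, c = 2
log_b(a) = log_6(69) = 2.3631

Case 1: c = 2 < log_6(69) = 2.3631
T(n) = O(n^(log_6 69))

For T(n) = 69T(n/6) + O(n^2): log_6(69) = 2.3631. This is Case 1 of the Master Theorem (c < log_b(a), work dominated by leaves), giving O(n^(log_6 69)).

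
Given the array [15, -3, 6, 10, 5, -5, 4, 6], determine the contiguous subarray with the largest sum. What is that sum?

Using Kadane's algorithm on [15, -3, 6, 10, 5, -5, 4, 6]:

Scanning through the array:
Position 1 (value -3): max_ending_here = 12, max_so_far = 15
Position 2 (value 6): max_ending_here = 18, max_so_far = 18
Position 3 (value 10): max_ending_here = 28, max_so_far = 28
Position 4 (value 5): max_ending_here = 33, max_so_far = 33
Position 5 (value -5): max_ending_here = 28, max_so_far = 33
Position 6 (value 4): max_ending_here = 32, max_so_far = 33
Position 7 (value 6): max_ending_here = 38, max_so_far = 38

Maximum subarray: [15, -3, 6, 10, 5, -5, 4, 6]
Maximum sum: 38

The maximum subarray is [15, -3, 6, 10, 5, -5, 4, 6] with sum 38. This subarray runs from index 0 to index 7.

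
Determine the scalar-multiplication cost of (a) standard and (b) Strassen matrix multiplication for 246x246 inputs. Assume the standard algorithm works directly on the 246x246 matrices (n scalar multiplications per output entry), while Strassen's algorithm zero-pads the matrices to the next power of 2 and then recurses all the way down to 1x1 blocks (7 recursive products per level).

Matrix multiplication for 246x246 matrices:

Strassen's algorithm requires power-of-2 dimensions. Pad 246x246 to 256x256 (next power of 2).

Standard algorithm: 246^3 = 14886936 multiplications
Strassen's algorithm: 7^(log2(256)) = 7^8 = 5764801 multiplications
Savings: 14886936 - 5764801 = 9122135 multiplications

Standard: 14886936 multiplications (246^3). Strassen: 5764801 multiplications (7^8, after padding to 256x256). Strassen reduces 8 recursive multiplications to 7 at each level.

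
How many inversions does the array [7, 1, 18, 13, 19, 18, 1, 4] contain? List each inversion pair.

Finding inversions in [7, 1, 18, 13, 19, 18, 1, 4]:

(0, 1): arr[0]=7 > arr[1]=1
(0, 6): arr[0]=7 > arr[6]=1
(0, 7): arr[0]=7 > arr[7]=4
(2, 3): arr[2]=18 > arr[3]=13
(2, 6): arr[2]=18 > arr[6]=1
(2, 7): arr[2]=18 > arr[7]=4
(3, 6): arr[3]=13 > arr[6]=1
(3, 7): arr[3]=13 > arr[7]=4
(4, 5): arr[4]=19 > arr[5]=18
(4, 6): arr[4]=19 > arr[6]=1
(4, 7): arr[4]=19 > arr[7]=4
(5, 6): arr[5]=18 > arr[6]=1
(5, 7): arr[5]=18 > arr[7]=4

Total inversions: 13

The array has 13 inversion(s): (0,1), (0,6), (0,7), (2,3), (2,6), (2,7), (3,6), (3,7), (4,5), (4,6), (4,7), (5,6), (5,7). Each pair (i,j) satisfies i < j and arr[i] > arr[j].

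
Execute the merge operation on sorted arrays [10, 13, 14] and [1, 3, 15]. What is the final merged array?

Merging process:

Compare 10 vs 1: take 1 from right. Merged: [1]
Compare 10 vs 3: take 3 from right. Merged: [1, 3]
Compare 10 vs 15: take 10 from left. Merged: [1, 3, 10]
Compare 13 vs 15: take 13 from left. Merged: [1, 3, 10, 13]
Compare 14 vs 15: take 14 from left. Merged: [1, 3, 10, 13, 14]
Append remaining from right: [15]. Merged: [1, 3, 10, 13, 14, 15]

Final merged array: [1, 3, 10, 13, 14, 15]
Total comparisons: 5

The merged array is [1, 3, 10, 13, 14, 15], requiring 5 comparisons. The merge step runs in O(n) time where n is the total number of elements.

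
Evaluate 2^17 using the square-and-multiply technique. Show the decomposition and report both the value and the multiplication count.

Computing 2^17 by squaring (build up from 2^1; each line after the first costs one multiplication):

2^1 = 2
2^2 = (2^1)^2 = 2^2 = 4
2^4 = (2^2)^2 = 4^2 = 16
2^8 = (2^4)^2 = 16^2 = 256
2^16 = (2^8)^2 = 256^2 = 65536
2^17 = 2 * 2^16 = 2 * 65536 = 131072

Result: 131072
Multiplications needed: 5 (5 lines after 2^1)

2^17 = 131072. Using exponentiation by squaring, this requires 5 multiplications. The key idea: if the exponent is even, square the half-power; if odd, multiply by the base once.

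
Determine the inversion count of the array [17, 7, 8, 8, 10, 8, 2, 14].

Finding inversions in [17, 7, 8, 8, 10, 8, 2, 14]:

(0, 1): arr[0]=17 > arr[1]=7
(0, 2): arr[0]=17 > arr[2]=8
(0, 3): arr[0]=17 > arr[3]=8
(0, 4): arr[0]=17 > arr[4]=10
(0, 5): arr[0]=17 > arr[5]=8
(0, 6): arr[0]=17 > arr[6]=2
(0, 7): arr[0]=17 > arr[7]=14
(1, 6): arr[1]=7 > arr[6]=2
(2, 6): arr[2]=8 > arr[6]=2
(3, 6): arr[3]=8 > arr[6]=2
(4, 5): arr[4]=10 > arr[5]=8
(4, 6): arr[4]=10 > arr[6]=2
(5, 6): arr[5]=8 > arr[6]=2

Total inversions: 13

The array has 13 inversion(s): (0,1), (0,2), (0,3), (0,4), (0,5), (0,6), (0,7), (1,6), (2,6), (3,6), (4,5), (4,6), (5,6). Each pair (i,j) satisfies i < j and arr[i] > arr[j].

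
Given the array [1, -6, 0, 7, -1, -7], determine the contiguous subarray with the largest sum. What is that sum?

Using Kadane's algorithm on [1, -6, 0, 7, -1, -7]:

Scanning through the array:
Position 1 (value -6): max_ending_here = -5, max_so_far = 1
Position 2 (value 0): max_ending_here = 0, max_so_far = 1
Position 3 (value 7): max_ending_here = 7, max_so_far = 7
Position 4 (value -1): max_ending_here = 6, max_so_far = 7
Position 5 (value -7): max_ending_here = -1, max_so_far = 7

Maximum subarray: [0, 7]
Maximum sum: 7

The maximum subarray is [0, 7] with sum 7. This subarray runs from index 2 to index 3.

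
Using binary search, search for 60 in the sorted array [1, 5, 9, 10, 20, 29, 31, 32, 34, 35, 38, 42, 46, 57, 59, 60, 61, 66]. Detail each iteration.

Binary search for 60 in [1, 5, 9, 10, 20, 29, 31, 32, 34, 35, 38, 42, 46, 57, 59, 60, 61, 66]:

lo=0, hi=17, mid=8, arr[mid]=34 -> 34 < 60, search right half
lo=9, hi=17, mid=13, arr[mid]=57 -> 57 < 60, search right half
lo=14, hi=17, mid=15, arr[mid]=60 -> Found target at index 15!

Binary search finds 60 at index 15 after 3 comparisons. The search repeatedly halves the search space by comparing with the middle element.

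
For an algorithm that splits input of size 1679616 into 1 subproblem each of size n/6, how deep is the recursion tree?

For divide and conquer with division factor 6:

Problem sizes at each level:
Level 0: 1679616
Level 1: 279936
Level 2: 46656
Level 3: 7776
Level 4: 1296
Level 5: 216
Level 6: 36
Level 7: 6
Level 8: 1

The root is level 0 and the size-1 base case is level 8 (the tree spans levels 0 through 8, i.e. 9 levels counting the root), so the depth is the number of divisions: log_6(1679616) = 8

The recursion tree depth is log_6(1679616) = 8. At each level, the problem size is divided by 6, so it takes 8 divisions to reduce to a base case of size 1. The algorithm makes 1 recursive call at each level.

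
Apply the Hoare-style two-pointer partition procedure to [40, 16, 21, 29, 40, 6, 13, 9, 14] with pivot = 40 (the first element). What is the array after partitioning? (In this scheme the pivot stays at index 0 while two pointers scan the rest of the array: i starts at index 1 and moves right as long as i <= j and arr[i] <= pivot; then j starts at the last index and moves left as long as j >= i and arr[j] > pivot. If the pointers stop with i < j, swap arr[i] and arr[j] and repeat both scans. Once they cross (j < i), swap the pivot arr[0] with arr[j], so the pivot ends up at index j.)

Hoare-style two-pointer partition with pivot = 40:

Initial array: [40, 16, 21, 29, 40, 6, 13, 9, 14]

Pointers start at i = 1, j = 8.
i ends at 9, j ends at 8: the pointers have crossed (j < i), so scanning stops.

Swap pivot arr[0] with arr[8] to place pivot at position 8: [14, 16, 21, 29, 40, 6, 13, 9, 40]
Pivot position: 8

After partitioning with pivot 40, the array becomes [14, 16, 21, 29, 40, 6, 13, 9, 40]. The pivot is placed at index 8. All elements to the left of the pivot are <= 40, and all elements to the right are > 40.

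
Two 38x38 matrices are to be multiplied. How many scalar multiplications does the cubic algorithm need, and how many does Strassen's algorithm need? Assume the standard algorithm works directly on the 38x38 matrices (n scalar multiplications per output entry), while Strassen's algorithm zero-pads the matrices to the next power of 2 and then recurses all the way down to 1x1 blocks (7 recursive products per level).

Matrix multiplication for 38x38 matrices:

Strassen's algorithm requires power-of-2 dimensions. Pad 38x38 to 64x64 (next power of 2).

Standard algorithm: 38^3 = 54872 multiplications
Strassen's algorithm: 7^(log2(64)) = 7^6 = 117649 multiplications
Difference: 54872 - 117649 = -62777 (Strassen uses MORE here due to padding overhead — for small or just-over-power-of-2 n, padding can outweigh the per-level savings)

Standard: 54872 multiplications (38^3). Strassen: 117649 multiplications (7^6, after padding to 64x64). Strassen reduces 8 recursive multiplications to 7 at each level.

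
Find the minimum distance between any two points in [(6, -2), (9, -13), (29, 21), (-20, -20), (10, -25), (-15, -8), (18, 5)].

Computing all pairwise distances among 7 points:

d((6, -2), (9, -13)) = 11.4018 <-- minimum
d((6, -2), (29, 21)) = 32.5269
d((6, -2), (-20, -20)) = 31.6228
d((6, -2), (10, -25)) = 23.3452
d((6, -2), (-15, -8)) = 21.8403
d((6, -2), (18, 5)) = 13.8924
d((9, -13), (29, 21)) = 39.4462
d((9, -13), (-20, -20)) = 29.8329
d((9, -13), (10, -25)) = 12.0416
d((9, -13), (-15, -8)) = 24.5153
d((9, -13), (18, 5)) = 20.1246
d((29, 21), (-20, -20)) = 63.8905
d((29, 21), (10, -25)) = 49.7695
d((29, 21), (-15, -8)) = 52.6972
d((29, 21), (18, 5)) = 19.4165
d((-20, -20), (10, -25)) = 30.4138
d((-20, -20), (-15, -8)) = 13.0
d((-20, -20), (18, 5)) = 45.4863
d((10, -25), (-15, -8)) = 30.2324
d((10, -25), (18, 5)) = 31.0483
d((-15, -8), (18, 5)) = 35.4683

Closest pair: (6, -2) and (9, -13) with distance 11.4018

The closest pair is (6, -2) and (9, -13) with Euclidean distance 11.4018. For 7 points, brute-force pairwise comparison is shown above. For large n, the divide-and-conquer algorithm (sort by x, recurse on halves, check the dividing strip) achieves O(n log n).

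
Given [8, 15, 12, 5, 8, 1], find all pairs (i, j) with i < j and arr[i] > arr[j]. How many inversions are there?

Finding inversions in [8, 15, 12, 5, 8, 1]:

(0, 3): arr[0]=8 > arr[3]=5
(0, 5): arr[0]=8 > arr[5]=1
(1, 2): arr[1]=15 > arr[2]=12
(1, 3): arr[1]=15 > arr[3]=5
(1, 4): arr[1]=15 > arr[4]=8
(1, 5): arr[1]=15 > arr[5]=1
(2, 3): arr[2]=12 > arr[3]=5
(2, 4): arr[2]=12 > arr[4]=8
(2, 5): arr[2]=12 > arr[5]=1
(3, 5): arr[3]=5 > arr[5]=1
(4, 5): arr[4]=8 > arr[5]=1

Total inversions: 11

The array has 11 inversion(s): (0,3), (0,5), (1,2), (1,3), (1,4), (1,5), (2,3), (2,4), (2,5), (3,5), (4,5). Each pair (i,j) satisfies i < j and arr[i] > arr[j].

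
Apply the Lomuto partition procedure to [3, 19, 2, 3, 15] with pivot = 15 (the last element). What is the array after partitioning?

Lomuto partition with pivot = 15:

Initial array: [3, 19, 2, 3, 15]

arr[0]=3 <= 15: swap with position 0, array becomes [3, 19, 2, 3, 15]
arr[1]=19 > 15: no swap
arr[2]=2 <= 15: swap with position 1, array becomes [3, 2, 19, 3, 15]
arr[3]=3 <= 15: swap with position 2, array becomes [3, 2, 3, 19, 15]

Place pivot at position 3: [3, 2, 3, 15, 19]
Pivot position: 3

After partitioning with pivot 15, the array becomes [3, 2, 3, 15, 19]. The pivot is placed at index 3. All elements to the left of the pivot are <= 15, and all elements to the right are > 15.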